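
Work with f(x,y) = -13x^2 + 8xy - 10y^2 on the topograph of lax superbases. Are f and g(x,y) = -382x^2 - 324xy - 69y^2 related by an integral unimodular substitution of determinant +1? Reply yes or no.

D₁ = -456, D₂ = -456
f is negative-definite; reduce −f:
−f: flip: (13,-8,10)→(10,8,13)
−f: reduced (well bottom): (10,8,13) with a≤c, −a<b≤a
flip sign back: reduced form of f is (-10,-8,-13)
g is negative-definite; reduce −g:
−g: flip: (382,324,69)→(69,-324,382)
−g: translate: b→-48 (≡-324 mod 138), so (69,-324,382)→(69,-48,10)
−g: flip: (69,-48,10)→(10,48,69)
−g: translate: b→8 (≡48 mod 20), so (10,48,69)→(10,8,13)
−g: reduced (well bottom): (10,8,13) with a≤c, −a<b≤a
flip sign back: reduced form of g is (-10,-8,-13)
reduced forms (-10, -8, -13) vs (-10, -8, -13) ⇒ equivalent

yes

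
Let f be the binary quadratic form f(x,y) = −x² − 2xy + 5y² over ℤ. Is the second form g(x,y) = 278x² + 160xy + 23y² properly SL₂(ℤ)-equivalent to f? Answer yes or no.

D₁ = 24, D₂ = 24
river cycle of f (length 2): (-1, 4, 2), (2, 4, -1)
river cycle of g (length 2): (-1, 4, 2), (2, 4, -1)
cycles coincide ⇒ equivalent

yes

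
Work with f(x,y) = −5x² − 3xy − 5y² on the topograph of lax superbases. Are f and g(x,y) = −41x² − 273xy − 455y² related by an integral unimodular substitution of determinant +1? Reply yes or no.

D₁ = -91, D₂ = -91
f is negative-definite; reduce −f:
−f: reduced (well bottom): (5,3,5) with a≤c, −a<b≤a
flip sign back: reduced form of f is (-5,-3,-5)
g is negative-definite; reduce −g:
−g: translate: b→27 (≡273 mod 82), so (41,273,455)→(41,27,5)
−g: flip: (41,27,5)→(5,-27,41)
−g: translate: b→3 (≡-27 mod 10), so (5,-27,41)→(5,3,5)
−g: reduced (well bottom): (5,3,5) with a≤c, −a<b≤a
flip sign back: reduced form of g is (-5,-3,-5)
reduced forms (-5, -3, -5) vs (-5, -3, -5) ⇒ equivalent

yes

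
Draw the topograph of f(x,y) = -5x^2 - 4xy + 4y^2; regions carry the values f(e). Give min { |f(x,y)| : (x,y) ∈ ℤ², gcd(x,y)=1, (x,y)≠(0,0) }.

descent: ρ → (4,4,-5)  [lands on river]
river: ρ → (-5,6,3)
river: ρ → (3,6,-5)
river: ρ → (-5,4,4)
closes: descent 1, river 4
min |a| on river = 3

3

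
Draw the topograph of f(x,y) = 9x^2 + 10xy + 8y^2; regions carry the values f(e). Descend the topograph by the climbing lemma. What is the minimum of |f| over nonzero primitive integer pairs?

translate: b→-8 (≡10 mod 18), so (9,10,8)→(9,-8,7)
flip: (9,-8,7)→(7,8,9)
translate: b→-6 (≡8 mod 14), so (7,8,9)→(7,-6,8)
reduced (well bottom): (7,-6,8) with a≤c, −a<b≤a
well minimum = a = 7

7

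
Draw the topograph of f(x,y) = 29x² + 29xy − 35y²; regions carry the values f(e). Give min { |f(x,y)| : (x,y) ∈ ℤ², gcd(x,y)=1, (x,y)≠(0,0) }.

river: ρ → (-35,41,23)
river: ρ → (23,51,-25)
river: ρ → (-25,49,25)
river: ρ → (25,51,-23)
river: ρ → (-23,41,35)
river: ρ → (35,29,-29)
river: ρ → (-29,29,35)
river: ρ → (35,41,-23)
river: ρ → (-23,51,25)
river: ρ → (25,49,-25)
river: ρ → (-25,51,23)
river: ρ → (23,41,-35)
river: ρ → (-35,29,29)
river: ρ → (29,29,-35)
closes: descent 0, river 14
min |a| on river = 23

23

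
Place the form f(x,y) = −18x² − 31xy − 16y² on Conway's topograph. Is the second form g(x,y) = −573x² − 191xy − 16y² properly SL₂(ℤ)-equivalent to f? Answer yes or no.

D₁ = -191, D₂ = -191
f is negative-definite; reduce −f:
−f: translate: b→-5 (≡31 mod 36), so (18,31,16)→(18,-5,3)
−f: flip: (18,-5,3)→(3,5,18)
−f: translate: b→-1 (≡5 mod 6), so (3,5,18)→(3,-1,16)
−f: reduced (well bottom): (3,-1,16) with a≤c, −a<b≤a
flip sign back: reduced form of f is (-3,1,-16)
g is negative-definite; reduce −g:
−g: flip: (573,191,16)→(16,-191,573)
−g: translate: b→1 (≡-191 mod 32), so (16,-191,573)→(16,1,3)
−g: flip: (16,1,3)→(3,-1,16)
−g: reduced (well bottom): (3,-1,16) with a≤c, −a<b≤a
flip sign back: reduced form of g is (-3,1,-16)
reduced forms (-3, 1, -16) vs (-3, 1, -16) ⇒ equivalent

yes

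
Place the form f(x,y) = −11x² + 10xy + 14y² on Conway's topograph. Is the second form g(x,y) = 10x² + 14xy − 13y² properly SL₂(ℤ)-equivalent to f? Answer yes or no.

D₁ = 716, D₂ = 716
river cycle of f (length 14): (14, 18, -7), (-7, 24, 5), (5, 26, -2), (-2, 26, 5), (5, 24, -7), (-7, 18, 14), (14, 10, -11), (-11, 12, 13), (13, 14, -10), (-10, 26, 1), … (4 more)
river cycle of g (length 14): (-13, 12, 11), (11, 10, -14), (-14, 18, 7), (7, 24, -5), (-5, 26, 2), (2, 26, -5), (-5, 24, 7), (7, 18, -14), (-14, 10, 11), (11, 12, -13), … (4 more)
cycles differ ⇒ inequivalent

no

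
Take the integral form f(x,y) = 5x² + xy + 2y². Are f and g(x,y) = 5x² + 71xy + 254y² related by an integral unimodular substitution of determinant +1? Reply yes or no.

D₁ = -39, D₂ = -39
f: flip: (5,1,2)→(2,-1,5)
f: reduced (well bottom): (2,-1,5) with a≤c, −a<b≤a
g: translate: b→1 (≡71 mod 10), so (5,71,254)→(5,1,2)
g: flip: (5,1,2)→(2,-1,5)
g: reduced (well bottom): (2,-1,5) with a≤c, −a<b≤a
reduced forms (2, -1, 5) vs (2, -1, 5) ⇒ equivalent

yes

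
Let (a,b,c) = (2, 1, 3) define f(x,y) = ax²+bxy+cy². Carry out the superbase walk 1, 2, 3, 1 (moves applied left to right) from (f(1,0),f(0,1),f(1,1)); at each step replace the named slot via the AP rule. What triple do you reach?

start (2,3,6) = (f(1,0),f(0,1),f(1,1))
replace slot 1: 2·(3+6) − 2 = 16 → (16,3,6)
replace slot 2: 2·(16+6) − 3 = 41 → (16,41,6)
replace slot 3: 2·(16+41) − 6 = 108 → (16,41,108)
replace slot 1: 2·(41+108) − 16 = 282 → (282,41,108)

282,41,108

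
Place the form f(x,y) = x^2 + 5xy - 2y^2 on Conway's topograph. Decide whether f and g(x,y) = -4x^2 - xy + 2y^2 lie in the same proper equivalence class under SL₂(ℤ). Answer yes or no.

D₁ = 33, D₂ = 33
river cycle of f (length 4): (-2, 3, 3), (3, 3, -2), (-2, 5, 1), (1, 5, -2)
river cycle of g (length 4): (2, 5, -1), (-1, 5, 2), (2, 3, -3), (-3, 3, 2)
cycles differ ⇒ inequivalent

no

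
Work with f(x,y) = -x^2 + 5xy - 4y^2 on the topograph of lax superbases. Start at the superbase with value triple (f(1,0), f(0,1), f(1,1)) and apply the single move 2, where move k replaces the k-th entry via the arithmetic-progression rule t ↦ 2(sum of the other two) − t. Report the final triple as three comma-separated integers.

start (-1,-4,0) = (f(1,0),f(0,1),f(1,1))
replace slot 2: 2·((-1)+0) − (-4) = 2 → (-1,2,0)

-1,2,0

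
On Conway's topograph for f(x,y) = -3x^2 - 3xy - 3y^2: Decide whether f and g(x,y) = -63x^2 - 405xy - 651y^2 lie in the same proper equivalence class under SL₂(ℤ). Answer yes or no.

D₁ = -27, D₂ = -27
f is negative-definite; reduce −f:
−f: reduced (well bottom): (3,3,3) with a≤c, −a<b≤a
flip sign back: reduced form of f is (-3,-3,-3)
g is negative-definite; reduce −g:
−g: translate: b→27 (≡405 mod 126), so (63,405,651)→(63,27,3)
−g: flip: (63,27,3)→(3,-27,63)
−g: translate: b→3 (≡-27 mod 6), so (3,-27,63)→(3,3,3)
−g: reduced (well bottom): (3,3,3) with a≤c, −a<b≤a
flip sign back: reduced form of g is (-3,-3,-3)
reduced forms (-3, -3, -3) vs (-3, -3, -3) ⇒ equivalent

yes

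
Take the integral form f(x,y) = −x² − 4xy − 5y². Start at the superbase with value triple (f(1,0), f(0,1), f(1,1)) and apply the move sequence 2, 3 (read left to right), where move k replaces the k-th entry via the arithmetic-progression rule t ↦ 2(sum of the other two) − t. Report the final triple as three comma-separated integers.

start (-1,-5,-10) = (f(1,0),f(0,1),f(1,1))
replace slot 2: 2·((-1)+(-10)) − (-5) = -17 → (-1,-17,-10)
replace slot 3: 2·((-1)+(-17)) − (-10) = -26 → (-1,-17,-26)

-1,-17,-26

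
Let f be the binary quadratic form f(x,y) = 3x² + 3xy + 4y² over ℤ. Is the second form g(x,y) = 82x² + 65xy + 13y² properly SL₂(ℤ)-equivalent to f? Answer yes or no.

D₁ = -39, D₂ = -39
f: reduced (well bottom): (3,3,4) with a≤c, −a<b≤a
g: flip: (82,65,13)→(13,-65,82)
g: translate: b→13 (≡-65 mod 26), so (13,-65,82)→(13,13,4)
g: flip: (13,13,4)→(4,-13,13)
g: translate: b→3 (≡-13 mod 8), so (4,-13,13)→(4,3,3)
g: flip: (4,3,3)→(3,-3,4)
g: translate: b→3 (≡-3 mod 6), so (3,-3,4)→(3,3,4)
g: reduced (well bottom): (3,3,4) with a≤c, −a<b≤a
reduced forms (3, 3, 4) vs (3, 3, 4) ⇒ equivalent

yes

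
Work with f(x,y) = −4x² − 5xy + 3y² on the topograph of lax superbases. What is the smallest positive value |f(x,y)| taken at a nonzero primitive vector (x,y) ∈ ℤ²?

descent: ρ → (3,5,-4)  [lands on river]
river: ρ → (-4,3,4)
river: ρ → (4,5,-3)
river: ρ → (-3,7,2)
river: ρ → (2,5,-6)
river: ρ → (-6,7,1)
river: ρ → (1,7,-6)
river: ρ → (-6,5,2)
river: ρ → (2,7,-3)
river: ρ → (-3,5,4)
river: ρ → (4,3,-4)
river: ρ → (-4,5,3)
river: ρ → (3,7,-2)
river: ρ → (-2,5,6)
river: ρ → (6,7,-1)
river: ρ → (-1,7,6)
river: ρ → (6,5,-2)
river: ρ → (-2,7,3)
closes: descent 1, river 18
min |a| on river = 1

1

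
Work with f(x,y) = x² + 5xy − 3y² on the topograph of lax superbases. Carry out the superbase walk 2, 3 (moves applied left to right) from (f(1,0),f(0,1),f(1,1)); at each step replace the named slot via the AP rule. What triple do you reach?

start (1,-3,3) = (f(1,0),f(0,1),f(1,1))
replace slot 2: 2·(1+3) − (-3) = 11 → (1,11,3)
replace slot 3: 2·(1+11) − 3 = 21 → (1,11,21)

1,11,21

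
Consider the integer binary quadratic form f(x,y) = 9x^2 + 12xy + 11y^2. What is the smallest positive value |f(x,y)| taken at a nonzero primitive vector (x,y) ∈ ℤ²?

translate: b→-6 (≡12 mod 18), so (9,12,11)→(9,-6,8)
flip: (9,-6,8)→(8,6,9)
reduced (well bottom): (8,6,9) with a≤c, −a<b≤a
well minimum = a = 8

8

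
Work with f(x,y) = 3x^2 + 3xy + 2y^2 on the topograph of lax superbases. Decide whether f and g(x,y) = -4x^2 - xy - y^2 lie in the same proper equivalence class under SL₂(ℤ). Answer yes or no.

D₁ = -15, D₂ = -15
f: flip: (3,3,2)→(2,-3,3)
f: translate: b→1 (≡-3 mod 4), so (2,-3,3)→(2,1,2)
f: reduced (well bottom): (2,1,2) with a≤c, −a<b≤a
g is negative-definite; reduce −g:
−g: flip: (4,1,1)→(1,-1,4)
−g: translate: b→1 (≡-1 mod 2), so (1,-1,4)→(1,1,4)
−g: reduced (well bottom): (1,1,4) with a≤c, −a<b≤a
flip sign back: reduced form of g is (-1,-1,-4)
reduced forms (2, 1, 2) vs (-1, -1, -4) ⇒ inequivalent

no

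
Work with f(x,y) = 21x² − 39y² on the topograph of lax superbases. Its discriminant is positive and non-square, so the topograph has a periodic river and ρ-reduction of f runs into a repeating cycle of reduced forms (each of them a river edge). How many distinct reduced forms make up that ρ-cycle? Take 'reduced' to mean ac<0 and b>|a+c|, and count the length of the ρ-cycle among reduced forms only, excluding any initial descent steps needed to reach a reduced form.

D = 3276, ⌊√D⌋ = 57
descent: ρ → (-39,0,21)
descent: ρ → (21,42,-18)  [lands on river]
river: ρ → (-18,30,33)
river: ρ → (33,36,-15)
river: ρ → (-15,54,6)
river: ρ → (6,54,-15)
river: ρ → (-15,36,33)
river: ρ → (33,30,-18)
river: ρ → (-18,42,21)
ρ-cycle length = 8 (tail of 2 descent steps not counted)

8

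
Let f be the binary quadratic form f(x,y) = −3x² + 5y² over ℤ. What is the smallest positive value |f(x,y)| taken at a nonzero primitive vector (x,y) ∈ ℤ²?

descent: ρ → (5,0,-3)
descent: ρ → (-3,6,2)  [lands on river]
river: ρ → (2,6,-3)
closes: descent 2, river 2
min |a| on river = 2

2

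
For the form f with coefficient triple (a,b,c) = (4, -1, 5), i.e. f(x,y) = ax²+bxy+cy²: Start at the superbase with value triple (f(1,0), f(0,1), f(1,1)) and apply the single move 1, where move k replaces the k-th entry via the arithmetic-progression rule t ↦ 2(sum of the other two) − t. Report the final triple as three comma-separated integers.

start (4,5,8) = (f(1,0),f(0,1),f(1,1))
replace slot 1: 2·(5+8) − 4 = 22 → (22,5,8)

22,5,8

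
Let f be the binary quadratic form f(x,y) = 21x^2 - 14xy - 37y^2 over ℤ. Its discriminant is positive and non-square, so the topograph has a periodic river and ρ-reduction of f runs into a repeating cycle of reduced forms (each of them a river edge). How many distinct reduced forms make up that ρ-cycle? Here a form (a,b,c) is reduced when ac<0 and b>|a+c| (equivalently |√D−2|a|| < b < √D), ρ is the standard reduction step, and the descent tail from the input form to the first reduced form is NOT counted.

D = 3304, ⌊√D⌋ = 57
descent: ρ → (-37,14,21)
descent: ρ → (21,28,-30)  [lands on river]
river: ρ → (-30,32,19)
river: ρ → (19,44,-18)
river: ρ → (-18,28,35)
river: ρ → (35,42,-11)
river: ρ → (-11,46,27)
river: ρ → (27,8,-30)
river: ρ → (-30,52,5)
river: ρ → (5,48,-50)
river: ρ → (-50,52,3)
river: ρ → (3,56,-14)
river: ρ → (-14,56,3)
river: ρ → (3,52,-50)
river: ρ → (-50,48,5)
river: ρ → (5,52,-30)
river: ρ → (-30,8,27)
river: ρ → (27,46,-11)
river: ρ → (-11,42,35)
river: ρ → (35,28,-18)
river: ρ → (-18,44,19)
river: ρ → (19,32,-30)
river: ρ → (-30,28,21)
river: ρ → (21,56,-2)
river: ρ → (-2,56,21)
ρ-cycle length = 24 (tail of 2 descent steps not counted)

24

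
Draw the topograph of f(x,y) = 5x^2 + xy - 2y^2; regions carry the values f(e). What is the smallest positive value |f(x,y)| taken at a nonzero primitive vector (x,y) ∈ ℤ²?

descent: ρ → (-2,3,4)  [lands on river]
river: ρ → (4,5,-1)
river: ρ → (-1,5,4)
river: ρ → (4,3,-2)
river: ρ → (-2,5,2)
river: ρ → (2,3,-4)
river: ρ → (-4,5,1)
river: ρ → (1,5,-4)
river: ρ → (-4,3,2)
river: ρ → (2,5,-2)
closes: descent 1, river 10
min |a| on river = 1

1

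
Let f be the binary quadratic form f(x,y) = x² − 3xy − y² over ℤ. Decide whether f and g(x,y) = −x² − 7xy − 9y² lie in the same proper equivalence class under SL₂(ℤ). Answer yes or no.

D₁ = 13, D₂ = 13
river cycle of f (length 2): (-1, 3, 1), (1, 3, -1)
river cycle of g (length 2): (-1, 3, 1), (1, 3, -1)
cycles coincide ⇒ equivalent

yes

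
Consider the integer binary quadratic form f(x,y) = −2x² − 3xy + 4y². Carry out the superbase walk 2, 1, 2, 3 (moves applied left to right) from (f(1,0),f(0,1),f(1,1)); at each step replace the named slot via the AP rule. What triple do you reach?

start (-2,4,-1) = (f(1,0),f(0,1),f(1,1))
replace slot 2: 2·((-2)+(-1)) − 4 = -10 → (-2,-10,-1)
replace slot 1: 2·((-10)+(-1)) − (-2) = -20 → (-20,-10,-1)
replace slot 2: 2·((-20)+(-1)) − (-10) = -32 → (-20,-32,-1)
replace slot 3: 2·((-20)+(-32)) − (-1) = -103 → (-20,-32,-103)

-20,-32,-103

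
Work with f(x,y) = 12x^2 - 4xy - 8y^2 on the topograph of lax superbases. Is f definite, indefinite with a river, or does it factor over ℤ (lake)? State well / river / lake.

D = b²−4ac = (-4)² − 4·12·(-8) = 400
D = 20² is a perfect square ⇒ form factors over ℤ ⇒ lakes

lake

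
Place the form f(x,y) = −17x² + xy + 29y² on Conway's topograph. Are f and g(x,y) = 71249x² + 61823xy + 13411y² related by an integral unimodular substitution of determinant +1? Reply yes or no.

D₁ = 1973, D₂ = 1973
river cycle of f (length 26): (-17, 35, 11), (11, 31, -23), (-23, 15, 19), (19, 23, -19), (-19, 15, 23), (23, 31, -11), (-11, 35, 17), (17, 33, -13), (-13, 19, 31), (31, 43, -1), … (16 more)
river cycle of g (length 26): (11, 31, -23), (-23, 15, 19), (19, 23, -19), (-19, 15, 23), (23, 31, -11), (-11, 35, 17), (17, 33, -13), (-13, 19, 31), (31, 43, -1), (-1, 43, 31), … (16 more)
cycles coincide ⇒ equivalent

yes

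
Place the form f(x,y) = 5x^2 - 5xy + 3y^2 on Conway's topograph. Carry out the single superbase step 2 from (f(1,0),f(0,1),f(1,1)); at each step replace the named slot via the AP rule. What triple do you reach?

start (5,3,3) = (f(1,0),f(0,1),f(1,1))
replace slot 2: 2·(5+3) − 3 = 13 → (5,13,3)

5,13,3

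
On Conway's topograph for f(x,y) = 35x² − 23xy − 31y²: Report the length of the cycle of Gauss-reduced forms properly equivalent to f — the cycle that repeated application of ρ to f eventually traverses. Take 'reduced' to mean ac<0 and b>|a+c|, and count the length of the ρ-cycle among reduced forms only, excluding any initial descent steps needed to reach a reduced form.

D = 4869, ⌊√D⌋ = 69
descent: ρ → (-31,23,35)  [lands on river]
river: ρ → (35,47,-19)
river: ρ → (-19,67,5)
river: ρ → (5,63,-45)
river: ρ → (-45,27,23)
river: ρ → (23,65,-7)
river: ρ → (-7,61,41)
river: ρ → (41,21,-27)
river: ρ → (-27,33,35)
river: ρ → (35,37,-25)
river: ρ → (-25,63,9)
river: ρ → (9,63,-25)
river: ρ → (-25,37,35)
river: ρ → (35,33,-27)
river: ρ → (-27,21,41)
river: ρ → (41,61,-7)
river: ρ → (-7,65,23)
river: ρ → (23,27,-45)
river: ρ → (-45,63,5)
river: ρ → (5,67,-19)
river: ρ → (-19,47,35)
river: ρ → (35,23,-31)
river: ρ → (-31,39,27)
river: ρ → (27,69,-1)
river: ρ → (-1,69,27)
river: ρ → (27,39,-31)
ρ-cycle length = 26 (tail of 1 descent step not counted)

26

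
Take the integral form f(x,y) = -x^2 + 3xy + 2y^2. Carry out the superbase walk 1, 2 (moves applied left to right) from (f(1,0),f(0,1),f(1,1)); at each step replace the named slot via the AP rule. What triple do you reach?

start (-1,2,4) = (f(1,0),f(0,1),f(1,1))
replace slot 1: 2·(2+4) − (-1) = 13 → (13,2,4)
replace slot 2: 2·(13+4) − 2 = 32 → (13,32,4)

13,32,4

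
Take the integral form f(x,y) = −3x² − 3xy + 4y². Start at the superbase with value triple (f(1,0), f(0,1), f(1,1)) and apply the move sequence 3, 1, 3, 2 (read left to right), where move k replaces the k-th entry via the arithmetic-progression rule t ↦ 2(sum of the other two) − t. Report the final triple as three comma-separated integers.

start (-3,4,-2) = (f(1,0),f(0,1),f(1,1))
replace slot 3: 2·((-3)+4) − (-2) = 4 → (-3,4,4)
replace slot 1: 2·(4+4) − (-3) = 19 → (19,4,4)
replace slot 3: 2·(19+4) − 4 = 42 → (19,4,42)
replace slot 2: 2·(19+42) − 4 = 118 → (19,118,42)

19,118,42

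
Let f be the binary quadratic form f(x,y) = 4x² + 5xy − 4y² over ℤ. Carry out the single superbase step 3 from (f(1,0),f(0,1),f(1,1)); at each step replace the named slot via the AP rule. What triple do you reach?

start (4,-4,5) = (f(1,0),f(0,1),f(1,1))
replace slot 3: 2·(4+(-4)) − 5 = -5 → (4,-4,-5)

4,-4,-5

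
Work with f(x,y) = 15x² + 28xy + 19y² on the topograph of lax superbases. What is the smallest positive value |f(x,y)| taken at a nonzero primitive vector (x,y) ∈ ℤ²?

translate: b→-2 (≡28 mod 30), so (15,28,19)→(15,-2,6)
flip: (15,-2,6)→(6,2,15)
reduced (well bottom): (6,2,15) with a≤c, −a<b≤a
well minimum = a = 6

6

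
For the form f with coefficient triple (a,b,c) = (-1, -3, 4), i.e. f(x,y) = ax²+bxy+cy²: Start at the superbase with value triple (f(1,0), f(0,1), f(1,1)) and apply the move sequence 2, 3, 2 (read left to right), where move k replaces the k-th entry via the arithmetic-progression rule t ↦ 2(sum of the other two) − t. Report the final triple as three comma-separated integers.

start (-1,4,0) = (f(1,0),f(0,1),f(1,1))
replace slot 2: 2·((-1)+0) − 4 = -6 → (-1,-6,0)
replace slot 3: 2·((-1)+(-6)) − 0 = -14 → (-1,-6,-14)
replace slot 2: 2·((-1)+(-14)) − (-6) = -24 → (-1,-24,-14)

-1,-24,-14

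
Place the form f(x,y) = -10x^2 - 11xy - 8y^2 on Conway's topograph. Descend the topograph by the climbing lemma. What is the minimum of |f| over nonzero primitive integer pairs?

translate: b→-9 (≡11 mod 20), so (10,11,8)→(10,-9,7)
flip: (10,-9,7)→(7,9,10)
translate: b→-5 (≡9 mod 14), so (7,9,10)→(7,-5,8)
reduced (well bottom): (7,-5,8) with a≤c, −a<b≤a
well minimum |f| = |-7| = 7 (negative-definite)

7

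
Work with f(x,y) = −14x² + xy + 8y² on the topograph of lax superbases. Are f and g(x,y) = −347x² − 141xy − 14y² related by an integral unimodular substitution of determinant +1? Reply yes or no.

D₁ = 449, D₂ = 449
river cycle of f (length 38): (8, 15, -7), (-7, 13, 10), (10, 7, -10), (-10, 13, 7), (7, 15, -8), (-8, 17, 5), (5, 13, -14), (-14, 15, 4), (4, 17, -10), (-10, 3, 11), … (28 more)
river cycle of g (length 38): (8, 15, -7), (-7, 13, 10), (10, 7, -10), (-10, 13, 7), (7, 15, -8), (-8, 17, 5), (5, 13, -14), (-14, 15, 4), (4, 17, -10), (-10, 3, 11), … (28 more)
cycles coincide ⇒ equivalent

yes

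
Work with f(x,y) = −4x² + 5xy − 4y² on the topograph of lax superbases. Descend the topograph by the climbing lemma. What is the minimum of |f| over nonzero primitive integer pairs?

translate: b→3 (≡-5 mod 8), so (4,-5,4)→(4,3,3)
flip: (4,3,3)→(3,-3,4)
translate: b→3 (≡-3 mod 6), so (3,-3,4)→(3,3,4)
reduced (well bottom): (3,3,4) with a≤c, −a<b≤a
well minimum |f| = |-3| = 3 (negative-definite)

3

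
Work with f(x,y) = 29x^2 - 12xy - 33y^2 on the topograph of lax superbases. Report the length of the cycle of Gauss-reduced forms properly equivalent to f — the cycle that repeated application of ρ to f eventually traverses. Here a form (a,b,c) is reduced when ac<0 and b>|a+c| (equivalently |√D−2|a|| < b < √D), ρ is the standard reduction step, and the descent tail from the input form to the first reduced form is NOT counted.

D = 3972, ⌊√D⌋ = 63
descent: ρ → (-33,12,29)  [lands on river]
river: ρ → (29,46,-16)
river: ρ → (-16,50,23)
river: ρ → (23,42,-24)
river: ρ → (-24,54,11)
river: ρ → (11,56,-19)
river: ρ → (-19,58,8)
river: ρ → (8,54,-33)
ρ-cycle length = 8 (tail of 1 descent step not counted)

8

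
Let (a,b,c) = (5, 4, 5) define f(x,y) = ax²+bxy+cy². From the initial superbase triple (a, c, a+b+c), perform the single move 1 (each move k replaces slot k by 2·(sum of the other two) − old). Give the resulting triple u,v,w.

start (5,5,14) = (f(1,0),f(0,1),f(1,1))
replace slot 1: 2·(5+14) − 5 = 33 → (33,5,14)

33,5,14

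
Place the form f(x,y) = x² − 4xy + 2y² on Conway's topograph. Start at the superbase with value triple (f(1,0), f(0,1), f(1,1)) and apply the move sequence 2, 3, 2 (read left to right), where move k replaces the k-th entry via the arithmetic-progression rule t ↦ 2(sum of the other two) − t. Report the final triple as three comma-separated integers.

start (1,2,-1) = (f(1,0),f(0,1),f(1,1))
replace slot 2: 2·(1+(-1)) − 2 = -2 → (1,-2,-1)
replace slot 3: 2·(1+(-2)) − (-1) = -1 → (1,-2,-1)
replace slot 2: 2·(1+(-1)) − (-2) = 2 → (1,2,-1)

1,2,-1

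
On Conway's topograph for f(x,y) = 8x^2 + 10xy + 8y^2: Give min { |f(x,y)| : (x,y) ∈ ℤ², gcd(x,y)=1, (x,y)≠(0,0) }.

translate: b→-6 (≡10 mod 16), so (8,10,8)→(8,-6,6)
flip: (8,-6,6)→(6,6,8)
reduced (well bottom): (6,6,8) with a≤c, −a<b≤a
well minimum = a = 6

6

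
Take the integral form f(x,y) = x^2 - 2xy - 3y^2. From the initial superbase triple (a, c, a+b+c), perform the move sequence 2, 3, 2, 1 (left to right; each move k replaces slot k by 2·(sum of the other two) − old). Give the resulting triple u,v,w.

start (1,-3,-4) = (f(1,0),f(0,1),f(1,1))
replace slot 2: 2·(1+(-4)) − (-3) = -3 → (1,-3,-4)
replace slot 3: 2·(1+(-3)) − (-4) = 0 → (1,-3,0)
replace slot 2: 2·(1+0) − (-3) = 5 → (1,5,0)
replace slot 1: 2·(5+0) − 1 = 9 → (9,5,0)

9,5,0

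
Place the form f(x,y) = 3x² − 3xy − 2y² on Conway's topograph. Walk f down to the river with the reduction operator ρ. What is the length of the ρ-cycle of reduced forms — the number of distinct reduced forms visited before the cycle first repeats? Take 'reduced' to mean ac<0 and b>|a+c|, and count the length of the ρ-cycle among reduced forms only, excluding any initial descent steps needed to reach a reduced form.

D = 33, ⌊√D⌋ = 5
descent: ρ → (-2,3,3)  [lands on river]
river: ρ → (3,3,-2)
river: ρ → (-2,5,1)
river: ρ → (1,5,-2)
ρ-cycle length = 4 (tail of 1 descent step not counted)

4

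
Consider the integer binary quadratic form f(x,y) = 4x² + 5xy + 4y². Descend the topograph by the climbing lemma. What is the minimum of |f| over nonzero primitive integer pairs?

translate: b→-3 (≡5 mod 8), so (4,5,4)→(4,-3,3)
flip: (4,-3,3)→(3,3,4)
reduced (well bottom): (3,3,4) with a≤c, −a<b≤a
well minimum = a = 3

3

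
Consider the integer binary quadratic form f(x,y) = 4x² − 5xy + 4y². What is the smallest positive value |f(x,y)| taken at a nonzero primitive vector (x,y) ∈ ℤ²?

translate: b→3 (≡-5 mod 8), so (4,-5,4)→(4,3,3)
flip: (4,3,3)→(3,-3,4)
translate: b→3 (≡-3 mod 6), so (3,-3,4)→(3,3,4)
reduced (well bottom): (3,3,4) with a≤c, −a<b≤a
well minimum = a = 3

3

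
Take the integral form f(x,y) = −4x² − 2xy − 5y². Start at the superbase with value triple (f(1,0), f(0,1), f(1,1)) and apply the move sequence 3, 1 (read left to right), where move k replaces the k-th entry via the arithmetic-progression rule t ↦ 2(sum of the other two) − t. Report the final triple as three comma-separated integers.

start (-4,-5,-11) = (f(1,0),f(0,1),f(1,1))
replace slot 3: 2·((-4)+(-5)) − (-11) = -7 → (-4,-5,-7)
replace slot 1: 2·((-5)+(-7)) − (-4) = -20 → (-20,-5,-7)

-20,-5,-7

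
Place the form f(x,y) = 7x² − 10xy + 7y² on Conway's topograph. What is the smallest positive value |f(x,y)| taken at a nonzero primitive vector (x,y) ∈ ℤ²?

translate: b→4 (≡-10 mod 14), so (7,-10,7)→(7,4,4)
flip: (7,4,4)→(4,-4,7)
translate: b→4 (≡-4 mod 8), so (4,-4,7)→(4,4,7)
reduced (well bottom): (4,4,7) with a≤c, −a<b≤a
well minimum = a = 4

4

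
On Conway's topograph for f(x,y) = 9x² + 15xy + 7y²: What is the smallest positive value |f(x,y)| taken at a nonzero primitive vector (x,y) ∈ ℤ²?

translate: b→-3 (≡15 mod 18), so (9,15,7)→(9,-3,1)
flip: (9,-3,1)→(1,3,9)
translate: b→1 (≡3 mod 2), so (1,3,9)→(1,1,7)
reduced (well bottom): (1,1,7) with a≤c, −a<b≤a
well minimum = a = 1

1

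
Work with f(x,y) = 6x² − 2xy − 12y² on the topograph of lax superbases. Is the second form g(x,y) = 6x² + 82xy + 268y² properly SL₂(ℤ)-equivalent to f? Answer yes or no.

D₁ = 292, D₂ = 292
river cycle of f (length 18): (6, 10, -8), (-8, 6, 8), (8, 10, -6), (-6, 14, 4), (4, 10, -12), (-12, 14, 2), (2, 14, -12), (-12, 10, 4), (4, 14, -6), (-6, 10, 8), … (8 more)
river cycle of g (length 18): (6, 10, -8), (-8, 6, 8), (8, 10, -6), (-6, 14, 4), (4, 10, -12), (-12, 14, 2), (2, 14, -12), (-12, 10, 4), (4, 14, -6), (-6, 10, 8), … (8 more)
cycles coincide ⇒ equivalent

yes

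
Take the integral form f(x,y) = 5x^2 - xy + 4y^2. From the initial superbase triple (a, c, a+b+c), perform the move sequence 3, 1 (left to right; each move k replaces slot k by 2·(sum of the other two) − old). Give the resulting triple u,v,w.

start (5,4,8) = (f(1,0),f(0,1),f(1,1))
replace slot 3: 2·(5+4) − 8 = 10 → (5,4,10)
replace slot 1: 2·(4+10) − 5 = 23 → (23,4,10)

23,4,10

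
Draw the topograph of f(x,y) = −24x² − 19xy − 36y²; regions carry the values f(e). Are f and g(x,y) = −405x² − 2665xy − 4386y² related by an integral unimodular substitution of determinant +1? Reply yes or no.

D₁ = -3095, D₂ = -3095
f is negative-definite; reduce −f:
−f: reduced (well bottom): (24,19,36) with a≤c, −a<b≤a
flip sign back: reduced form of f is (-24,-19,-36)
g is negative-definite; reduce −g:
−g: translate: b→235 (≡2665 mod 810), so (405,2665,4386)→(405,235,36)
−g: flip: (405,235,36)→(36,-235,405)
−g: translate: b→-19 (≡-235 mod 72), so (36,-235,405)→(36,-19,24)
−g: flip: (36,-19,24)→(24,19,36)
−g: reduced (well bottom): (24,19,36) with a≤c, −a<b≤a
flip sign back: reduced form of g is (-24,-19,-36)
reduced forms (-24, -19, -36) vs (-24, -19, -36) ⇒ equivalent

yes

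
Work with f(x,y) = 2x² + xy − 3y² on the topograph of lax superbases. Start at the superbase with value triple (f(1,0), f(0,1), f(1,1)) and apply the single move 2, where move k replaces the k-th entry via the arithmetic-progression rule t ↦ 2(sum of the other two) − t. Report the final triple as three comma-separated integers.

start (2,-3,0) = (f(1,0),f(0,1),f(1,1))
replace slot 2: 2·(2+0) − (-3) = 7 → (2,7,0)

2,7,0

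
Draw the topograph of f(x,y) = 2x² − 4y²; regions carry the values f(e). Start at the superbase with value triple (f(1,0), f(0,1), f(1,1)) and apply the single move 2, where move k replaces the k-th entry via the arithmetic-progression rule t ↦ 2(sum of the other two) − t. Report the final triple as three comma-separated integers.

start (2,-4,-2) = (f(1,0),f(0,1),f(1,1))
replace slot 2: 2·(2+(-2)) − (-4) = 4 → (2,4,-2)

2,4,-2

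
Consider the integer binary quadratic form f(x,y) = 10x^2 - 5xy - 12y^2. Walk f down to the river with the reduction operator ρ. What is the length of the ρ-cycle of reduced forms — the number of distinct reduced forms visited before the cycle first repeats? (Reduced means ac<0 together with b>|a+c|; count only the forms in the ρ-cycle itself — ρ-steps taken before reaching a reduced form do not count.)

D = 505, ⌊√D⌋ = 22
descent: ρ → (-12,5,10)  [lands on river]
river: ρ → (10,15,-7)
river: ρ → (-7,13,12)
river: ρ → (12,11,-8)
river: ρ → (-8,21,2)
river: ρ → (2,19,-18)
river: ρ → (-18,17,3)
river: ρ → (3,19,-12)
ρ-cycle length = 8 (tail of 1 descent step not counted)

8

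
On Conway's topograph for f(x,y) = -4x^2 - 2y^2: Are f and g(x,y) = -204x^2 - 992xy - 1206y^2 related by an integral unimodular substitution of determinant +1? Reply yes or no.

D₁ = -32, D₂ = -32
f is negative-definite; reduce −f:
−f: flip: (4,0,2)→(2,0,4)
−f: reduced (well bottom): (2,0,4) with a≤c, −a<b≤a
flip sign back: reduced form of f is (-2,0,-4)
g is negative-definite; reduce −g:
−g: translate: b→176 (≡992 mod 408), so (204,992,1206)→(204,176,38)
−g: flip: (204,176,38)→(38,-176,204)
−g: translate: b→-24 (≡-176 mod 76), so (38,-176,204)→(38,-24,4)
−g: flip: (38,-24,4)→(4,24,38)
−g: translate: b→0 (≡24 mod 8), so (4,24,38)→(4,0,2)
−g: flip: (4,0,2)→(2,0,4)
−g: reduced (well bottom): (2,0,4) with a≤c, −a<b≤a
flip sign back: reduced form of g is (-2,0,-4)
reduced forms (-2, 0, -4) vs (-2, 0, -4) ⇒ equivalent

yes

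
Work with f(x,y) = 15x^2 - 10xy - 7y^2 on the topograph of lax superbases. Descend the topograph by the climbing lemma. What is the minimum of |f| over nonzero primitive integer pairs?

descent: ρ → (-7,10,15)  [lands on river]
river: ρ → (15,20,-2)
river: ρ → (-2,20,15)
river: ρ → (15,10,-7)
river: ρ → (-7,18,7)
river: ρ → (7,10,-15)
river: ρ → (-15,20,2)
river: ρ → (2,20,-15)
river: ρ → (-15,10,7)
river: ρ → (7,18,-7)
closes: descent 1, river 10
min |a| on river = 2

2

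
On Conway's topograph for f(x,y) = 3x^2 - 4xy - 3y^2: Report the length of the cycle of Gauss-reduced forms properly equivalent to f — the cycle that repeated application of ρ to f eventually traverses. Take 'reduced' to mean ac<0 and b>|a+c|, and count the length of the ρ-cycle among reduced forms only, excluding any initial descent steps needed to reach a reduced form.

D = 52, ⌊√D⌋ = 7
descent: ρ → (-3,4,3)  [lands on river]
river: ρ → (3,2,-4)
river: ρ → (-4,6,1)
river: ρ → (1,6,-4)
river: ρ → (-4,2,3)
river: ρ → (3,4,-3)
river: ρ → (-3,2,4)
river: ρ → (4,6,-1)
river: ρ → (-1,6,4)
river: ρ → (4,2,-3)
ρ-cycle length = 10 (tail of 1 descent step not counted)

10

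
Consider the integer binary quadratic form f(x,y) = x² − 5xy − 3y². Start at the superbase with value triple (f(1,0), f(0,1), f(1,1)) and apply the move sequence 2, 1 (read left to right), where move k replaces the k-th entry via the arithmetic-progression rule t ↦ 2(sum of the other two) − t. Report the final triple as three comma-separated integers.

start (1,-3,-7) = (f(1,0),f(0,1),f(1,1))
replace slot 2: 2·(1+(-7)) − (-3) = -9 → (1,-9,-7)
replace slot 1: 2·((-9)+(-7)) − 1 = -33 → (-33,-9,-7)

-33,-9,-7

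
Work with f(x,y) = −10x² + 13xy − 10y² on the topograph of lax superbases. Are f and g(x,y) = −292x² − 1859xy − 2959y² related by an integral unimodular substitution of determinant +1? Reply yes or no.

D₁ = -231, D₂ = -231
f is negative-definite; reduce −f:
−f: translate: b→7 (≡-13 mod 20), so (10,-13,10)→(10,7,7)
−f: flip: (10,7,7)→(7,-7,10)
−f: translate: b→7 (≡-7 mod 14), so (7,-7,10)→(7,7,10)
−f: reduced (well bottom): (7,7,10) with a≤c, −a<b≤a
flip sign back: reduced form of f is (-7,-7,-10)
g is negative-definite; reduce −g:
−g: translate: b→107 (≡1859 mod 584), so (292,1859,2959)→(292,107,10)
−g: flip: (292,107,10)→(10,-107,292)
−g: translate: b→-7 (≡-107 mod 20), so (10,-107,292)→(10,-7,7)
−g: flip: (10,-7,7)→(7,7,10)
−g: reduced (well bottom): (7,7,10) with a≤c, −a<b≤a
flip sign back: reduced form of g is (-7,-7,-10)
reduced forms (-7, -7, -10) vs (-7, -7, -10) ⇒ equivalent

yes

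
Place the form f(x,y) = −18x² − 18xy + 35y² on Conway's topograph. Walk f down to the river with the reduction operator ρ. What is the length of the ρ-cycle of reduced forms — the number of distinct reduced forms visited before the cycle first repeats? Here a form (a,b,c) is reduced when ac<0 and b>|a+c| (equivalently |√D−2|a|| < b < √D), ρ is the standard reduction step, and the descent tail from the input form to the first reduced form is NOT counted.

D = 2844, ⌊√D⌋ = 53
descent: ρ → (35,18,-18)  [lands on river]
river: ρ → (-18,18,35)
river: ρ → (35,52,-1)
river: ρ → (-1,52,35)
ρ-cycle length = 4 (tail of 1 descent step not counted)

4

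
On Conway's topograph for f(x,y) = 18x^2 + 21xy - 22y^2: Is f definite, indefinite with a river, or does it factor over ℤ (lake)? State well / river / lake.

D = b²−4ac = 21² − 4·18·(-22) = 2025
D = 45² is a perfect square ⇒ form factors over ℤ ⇒ lakes

lake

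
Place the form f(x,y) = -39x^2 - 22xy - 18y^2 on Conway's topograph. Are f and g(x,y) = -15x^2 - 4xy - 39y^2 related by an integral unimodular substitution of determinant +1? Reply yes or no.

D₁ = -2324, D₂ = -2324
f is negative-definite; reduce −f:
−f: flip: (39,22,18)→(18,-22,39)
−f: translate: b→14 (≡-22 mod 36), so (18,-22,39)→(18,14,35)
−f: reduced (well bottom): (18,14,35) with a≤c, −a<b≤a
flip sign back: reduced form of f is (-18,-14,-35)
g is negative-definite; reduce −g:
−g: reduced (well bottom): (15,4,39) with a≤c, −a<b≤a
flip sign back: reduced form of g is (-15,-4,-39)
reduced forms (-18, -14, -35) vs (-15, -4, -39) ⇒ inequivalent

no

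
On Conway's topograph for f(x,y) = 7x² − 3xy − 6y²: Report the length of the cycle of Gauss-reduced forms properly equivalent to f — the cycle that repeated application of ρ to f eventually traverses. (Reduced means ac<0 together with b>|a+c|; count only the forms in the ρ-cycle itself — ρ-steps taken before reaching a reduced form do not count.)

D = 177, ⌊√D⌋ = 13
descent: ρ → (-6,3,7)  [lands on river]
river: ρ → (7,11,-2)
river: ρ → (-2,13,1)
river: ρ → (1,13,-2)
river: ρ → (-2,11,7)
river: ρ → (7,3,-6)
river: ρ → (-6,9,4)
river: ρ → (4,7,-8)
river: ρ → (-8,9,3)
river: ρ → (3,9,-8)
river: ρ → (-8,7,4)
river: ρ → (4,9,-6)
ρ-cycle length = 12 (tail of 1 descent step not counted)

12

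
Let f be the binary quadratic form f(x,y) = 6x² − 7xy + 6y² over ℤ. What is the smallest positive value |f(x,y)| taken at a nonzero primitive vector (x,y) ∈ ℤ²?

translate: b→5 (≡-7 mod 12), so (6,-7,6)→(6,5,5)
flip: (6,5,5)→(5,-5,6)
translate: b→5 (≡-5 mod 10), so (5,-5,6)→(5,5,6)
reduced (well bottom): (5,5,6) with a≤c, −a<b≤a
well minimum = a = 5

5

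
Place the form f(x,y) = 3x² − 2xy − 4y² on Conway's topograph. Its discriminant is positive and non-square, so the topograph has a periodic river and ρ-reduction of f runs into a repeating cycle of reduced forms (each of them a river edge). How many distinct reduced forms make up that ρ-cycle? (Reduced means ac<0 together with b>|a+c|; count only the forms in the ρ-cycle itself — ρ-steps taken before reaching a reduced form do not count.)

D = 52, ⌊√D⌋ = 7
descent: ρ → (-4,2,3)  [lands on river]
river: ρ → (3,4,-3)
river: ρ → (-3,2,4)
river: ρ → (4,6,-1)
river: ρ → (-1,6,4)
river: ρ → (4,2,-3)
river: ρ → (-3,4,3)
river: ρ → (3,2,-4)
river: ρ → (-4,6,1)
river: ρ → (1,6,-4)
ρ-cycle length = 10 (tail of 1 descent step not counted)

10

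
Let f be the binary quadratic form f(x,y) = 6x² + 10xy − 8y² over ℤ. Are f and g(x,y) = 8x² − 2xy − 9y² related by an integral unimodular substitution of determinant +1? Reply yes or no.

D₁ = 292, D₂ = 292
river cycle of f (length 18): (-8, 6, 8), (8, 10, -6), (-6, 14, 4), (4, 10, -12), (-12, 14, 2), (2, 14, -12), (-12, 10, 4), (4, 14, -6), (-6, 10, 8), (8, 6, -8), … (8 more)
river cycle of g (length 14): (-9, 2, 8), (8, 14, -3), (-3, 16, 3), (3, 14, -8), (-8, 2, 9), (9, 16, -1), (-1, 16, 9), (9, 2, -8), (-8, 14, 3), (3, 16, -3), … (4 more)
cycles differ ⇒ inequivalent

no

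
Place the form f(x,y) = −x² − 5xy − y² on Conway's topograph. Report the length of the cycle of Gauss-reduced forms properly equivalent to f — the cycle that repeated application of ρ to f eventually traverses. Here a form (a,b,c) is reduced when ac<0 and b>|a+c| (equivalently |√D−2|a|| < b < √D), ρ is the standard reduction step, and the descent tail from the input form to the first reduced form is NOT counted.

D = 21, ⌊√D⌋ = 4
descent: ρ → (-1,3,3)  [lands on river]
river: ρ → (3,3,-1)
ρ-cycle length = 2 (tail of 1 descent step not counted)

2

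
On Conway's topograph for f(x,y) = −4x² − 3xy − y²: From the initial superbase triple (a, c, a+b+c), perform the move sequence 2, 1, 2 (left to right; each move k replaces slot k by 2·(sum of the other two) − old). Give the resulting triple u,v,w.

start (-4,-1,-8) = (f(1,0),f(0,1),f(1,1))
replace slot 2: 2·((-4)+(-8)) − (-1) = -23 → (-4,-23,-8)
replace slot 1: 2·((-23)+(-8)) − (-4) = -58 → (-58,-23,-8)
replace slot 2: 2·((-58)+(-8)) − (-23) = -109 → (-58,-109,-8)

-58,-109,-8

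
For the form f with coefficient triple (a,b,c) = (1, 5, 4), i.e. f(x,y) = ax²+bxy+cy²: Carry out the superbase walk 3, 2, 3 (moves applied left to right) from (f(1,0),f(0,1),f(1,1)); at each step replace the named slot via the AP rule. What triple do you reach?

start (1,4,10) = (f(1,0),f(0,1),f(1,1))
replace slot 3: 2·(1+4) − 10 = 0 → (1,4,0)
replace slot 2: 2·(1+0) − 4 = -2 → (1,-2,0)
replace slot 3: 2·(1+(-2)) − 0 = -2 → (1,-2,-2)

1,-2,-2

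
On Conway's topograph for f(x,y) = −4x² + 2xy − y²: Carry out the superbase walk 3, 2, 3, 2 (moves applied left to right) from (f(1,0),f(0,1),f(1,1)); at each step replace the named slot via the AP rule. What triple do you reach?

start (-4,-1,-3) = (f(1,0),f(0,1),f(1,1))
replace slot 3: 2·((-4)+(-1)) − (-3) = -7 → (-4,-1,-7)
replace slot 2: 2·((-4)+(-7)) − (-1) = -21 → (-4,-21,-7)
replace slot 3: 2·((-4)+(-21)) − (-7) = -43 → (-4,-21,-43)
replace slot 2: 2·((-4)+(-43)) − (-21) = -73 → (-4,-73,-43)

-4,-73,-43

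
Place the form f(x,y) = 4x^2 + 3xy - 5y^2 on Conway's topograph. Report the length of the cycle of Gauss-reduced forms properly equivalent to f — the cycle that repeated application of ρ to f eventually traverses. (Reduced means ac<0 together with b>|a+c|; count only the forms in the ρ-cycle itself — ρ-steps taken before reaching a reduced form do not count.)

D = 89, ⌊√D⌋ = 9
river: ρ → (-5,7,2)
river: ρ → (2,9,-1)
river: ρ → (-1,9,2)
river: ρ → (2,7,-5)
river: ρ → (-5,3,4)
river: ρ → (4,5,-4)
river: ρ → (-4,3,5)
river: ρ → (5,7,-2)
river: ρ → (-2,9,1)
river: ρ → (1,9,-2)
river: ρ → (-2,7,5)
river: ρ → (5,3,-4)
river: ρ → (-4,5,4)
river: ρ → (4,3,-5)
ρ-cycle length = 14 (tail of 0 descent steps not counted)

14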